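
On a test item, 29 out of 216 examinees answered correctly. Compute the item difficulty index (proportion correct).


Item difficulty p = number correct / total examinees
p = 29 / 216
p = 0.1343

0.1343


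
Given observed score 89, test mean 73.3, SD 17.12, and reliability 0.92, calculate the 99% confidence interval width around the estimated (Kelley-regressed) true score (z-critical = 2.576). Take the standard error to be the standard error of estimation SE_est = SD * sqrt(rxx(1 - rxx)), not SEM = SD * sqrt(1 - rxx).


True score estimate = 0.92*89 + 0.08*73.3 = 87.744
SE_est = SD * sqrt(rxx * (1 - rxx)) = 17.12 * sqrt(0.92 * 0.08) = 17.12 * sqrt(0.0736) = 4.64454
CI = T_est +/- z * SE_est, so width = 2 * z * SE_est = 2 * 2.576 * 4.64454
Width = 23.9287

23.9287


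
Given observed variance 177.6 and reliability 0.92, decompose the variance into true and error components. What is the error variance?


var_true = rxx * var_obs = 0.92 * 177.6 = 163.392
var_error = var_obs - var_true
var_error = 177.6 - 163.392
var_error = 14.208

14.208


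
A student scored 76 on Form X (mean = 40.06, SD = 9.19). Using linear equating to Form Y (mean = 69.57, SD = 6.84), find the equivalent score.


slope = SD_Y / SD_X = 6.84 / 9.19 ~ 0.7443
intercept = mean_Y - slope * mean_X = 69.57 - (6.84 / 9.19) * 40.06 ~ 39.7539
Y = slope * X + intercept. To avoid rounding drift from the rounded slope/intercept, evaluate the equivalent form Y = mean_Y + SD_Y * (X - mean_X) / SD_X at full precision:
Y = 69.57 + 6.84 * (76 - 40.06) / 9.19
Y = 69.57 + 6.84 * 35.94 / 9.19
Y = 69.57 + 245.8296 / 9.19
Y = 69.57 + 26.7497
Y = 96.3197

96.3197


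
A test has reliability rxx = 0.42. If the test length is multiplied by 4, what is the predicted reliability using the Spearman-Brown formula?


r_new = (n * rxx) / (1 + (n-1) * rxx)
r_new = (4 * 0.42) / (1 + 3 * 0.42)
r_new = 1.68 / 2.26
r_new = 0.7434

0.7434


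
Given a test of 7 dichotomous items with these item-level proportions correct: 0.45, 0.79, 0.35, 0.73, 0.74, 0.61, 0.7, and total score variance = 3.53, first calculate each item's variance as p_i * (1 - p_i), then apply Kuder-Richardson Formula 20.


For each item, compute p_i * q_i:
  Item 1: 0.45 * 0.55 = 0.2475
  Item 2: 0.79 * 0.21 = 0.1659
  Item 3: 0.35 * 0.65 = 0.2275
  Item 4: 0.73 * 0.27 = 0.1971
  Item 5: 0.74 * 0.26 = 0.1924
  Item 6: 0.61 * 0.39 = 0.2379
  Item 7: 0.7 * 0.3 = 0.21
Sum(p_i * q_i) = 0.2475 + 0.1659 + 0.2275 + 0.1971 + 0.1924 + 0.2379 + 0.21 = 1.4783
KR-20 = (k/(k-1)) * (1 - Sum(p_i*q_i) / Var_total)
= (7/6) * (1 - 1.4783/3.53)
= 1.1667 * 0.5812
KR-20 = 0.6781

0.6781


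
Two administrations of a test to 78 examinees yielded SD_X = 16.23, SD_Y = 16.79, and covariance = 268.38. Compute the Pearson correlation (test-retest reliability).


r = cov(X,Y) / (SD_X * SD_Y)
r = 268.38 / (16.23 * 16.79)
r = 268.38 / 272.5017
r = 0.9849

0.9849


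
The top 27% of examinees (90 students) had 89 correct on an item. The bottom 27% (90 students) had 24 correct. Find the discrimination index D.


p_upper = 89/90 = 0.9889
p_lower = 24/90 = 0.2667
D = 0.9889 - 0.2667 = 0.7222

0.7222


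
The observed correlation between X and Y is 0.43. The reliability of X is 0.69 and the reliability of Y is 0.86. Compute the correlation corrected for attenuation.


r_corrected = rxy / sqrt(rxx * ryy)
= 0.43 / sqrt(0.69 * 0.86)
= 0.43 / sqrt(0.5934)
= 0.43 / 0.770325
r_corrected = 0.5582

0.5582


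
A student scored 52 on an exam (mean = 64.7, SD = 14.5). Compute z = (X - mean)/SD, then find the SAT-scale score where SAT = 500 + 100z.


z = (X - mean) / SD = (52 - 64.7) / 14.5
z = -12.7 / 14.5
z = -0.8759
SAT-scale = SAT = 500 + 100z
Carry z at full precision (z = -12.7 / 14.5) into the conversion:
SAT-scale = 500 + 100 * (-12.7 / 14.5) = 500 + -1270 / 14.5
SAT-scale = 500 + -87.5862
SAT-scale = 412.4138

412.4138


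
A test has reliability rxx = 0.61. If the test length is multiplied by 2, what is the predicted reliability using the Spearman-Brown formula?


r_new = (n * rxx) / (1 + (n-1) * rxx)
r_new = (2 * 0.61) / (1 + 1 * 0.61)
r_new = 1.22 / 1.61
r_new = 0.7578

0.7578


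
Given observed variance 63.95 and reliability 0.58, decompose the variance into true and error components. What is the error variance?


var_true = rxx * var_obs = 0.58 * 63.95 = 37.091
var_error = var_obs - var_true
var_error = 63.95 - 37.091
var_error = 26.859

26.859


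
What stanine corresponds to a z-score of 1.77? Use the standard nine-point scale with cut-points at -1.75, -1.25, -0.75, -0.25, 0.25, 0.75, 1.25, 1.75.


Stanine boundaries: [-1.75, -1.25, -0.75, -0.25, 0.25, 0.75, 1.25, 1.75]
z = 1.77
Check each boundary:
  z >= -1.75 -> could be stanine 2
  z >= -1.25 -> could be stanine 3
  z >= -0.75 -> could be stanine 4
  z >= -0.25 -> could be stanine 5
  z >= 0.25 -> could be stanine 6
  z >= 0.75 -> could be stanine 7
  z >= 1.25 -> could be stanine 8
  z >= 1.75 -> could be stanine 9
Highest qualifying boundary gives stanine = 9

9


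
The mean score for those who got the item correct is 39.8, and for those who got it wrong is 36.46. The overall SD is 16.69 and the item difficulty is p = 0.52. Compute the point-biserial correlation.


q = 1 - p = 0.48
rpb = ((M1 - M0) / SD) * sqrt(p * q)
rpb = ((39.8 - 36.46) / 16.69) * sqrt(0.52 * 0.48)
rpb = 0.1

0.1


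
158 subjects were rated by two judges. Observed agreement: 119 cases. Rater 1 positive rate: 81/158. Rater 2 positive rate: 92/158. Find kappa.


P_o = 119/158 = 0.753165
P_e = (81*92 + 77*66) / 24964 = 0.502083
kappa = (P_o - P_e) / (1 - P_e)
kappa = (0.753165 - 0.502083) / (1 - 0.502083)
kappa = 0.5043

0.5043


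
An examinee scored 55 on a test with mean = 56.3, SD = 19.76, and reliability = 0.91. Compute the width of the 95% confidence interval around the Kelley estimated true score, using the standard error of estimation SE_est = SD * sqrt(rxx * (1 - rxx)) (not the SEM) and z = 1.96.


True score estimate = 0.91*55 + 0.09*56.3 = 55.117
SE_est = SD * sqrt(rxx * (1 - rxx)) = 19.76 * sqrt(0.91 * 0.09) = 19.76 * sqrt(0.0819) = 5.654952
CI = T_est +/- z * SE_est, so width = 2 * z * SE_est = 2 * 1.96 * 5.654952
Width = 22.1674

22.1674


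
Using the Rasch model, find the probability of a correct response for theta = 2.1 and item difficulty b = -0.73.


theta - b = 2.1 - -0.73 = 2.83
exp(-(theta - b)) = exp(-2.83) = 0.059
P = 1 / (1 + 0.059)
P = 0.9443

0.9443


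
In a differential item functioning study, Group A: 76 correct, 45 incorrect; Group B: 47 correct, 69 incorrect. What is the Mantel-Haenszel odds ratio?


Odds_A = 76/45 = 1.6889
Odds_B = 47/69 = 0.6812
OR = Odds_A / Odds_B = 1.6889 / 0.6812
Exactly, OR = (76 * 69) / (45 * 47) = 5244 / 2115
OR = 2.4794

2.4794


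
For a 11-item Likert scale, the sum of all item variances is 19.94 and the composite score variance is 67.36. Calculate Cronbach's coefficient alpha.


alpha = (k/(k-1)) * (1 - sum(si^2)/s_total^2)
= (11/10) * (1 - 19.94/67.36)
alpha = 0.7744

0.7744


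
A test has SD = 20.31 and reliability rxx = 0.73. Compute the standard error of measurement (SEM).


SEM = SD * sqrt(1 - rxx)
SEM = 20.31 * sqrt(1 - 0.73)
SEM = 20.31 * sqrt(0.27) = 20.31 * 0.519615
SEM = 10.5534

10.5534


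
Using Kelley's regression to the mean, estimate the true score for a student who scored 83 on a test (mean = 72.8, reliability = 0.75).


T_est = rxx * X + (1 - rxx) * mean
T_est = 0.75 * 83 + 0.25 * 72.8
T_est = 62.25 + 18.2
T_est = 80.45

80.45


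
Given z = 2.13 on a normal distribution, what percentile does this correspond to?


CDF(z) = 0.5 * (1 + erf(z/sqrt(2)))
erf(1.5061) = 0.9668
CDF = 0.9834
Percentile rank = 0.9834 * 100 = 98.34

98.34


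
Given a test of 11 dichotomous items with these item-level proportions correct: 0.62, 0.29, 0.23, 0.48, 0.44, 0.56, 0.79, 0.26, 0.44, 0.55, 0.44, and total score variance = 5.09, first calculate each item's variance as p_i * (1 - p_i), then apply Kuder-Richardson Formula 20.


For each item, compute p_i * q_i:
  Item 1: 0.62 * 0.38 = 0.2356
  Item 2: 0.29 * 0.71 = 0.2059
  Item 3: 0.23 * 0.77 = 0.1771
  Item 4: 0.48 * 0.52 = 0.2496
  Item 5: 0.44 * 0.56 = 0.2464
  Item 6: 0.56 * 0.44 = 0.2464
  Item 7: 0.79 * 0.21 = 0.1659
  Item 8: 0.26 * 0.74 = 0.1924
  Item 9: 0.44 * 0.56 = 0.2464
  Item 10: 0.55 * 0.45 = 0.2475
  Item 11: 0.44 * 0.56 = 0.2464
Sum(p_i * q_i) = 0.2356 + 0.2059 + 0.1771 + 0.2496 + 0.2464 + 0.2464 + 0.1659 + 0.1924 + 0.2464 + 0.2475 + 0.2464 = 2.4596
KR-20 = (k/(k-1)) * (1 - Sum(p_i*q_i) / Var_total)
= (11/10) * (1 - 2.4596/5.09)
= 1.1 * 0.5168
KR-20 = 0.5685

0.5685


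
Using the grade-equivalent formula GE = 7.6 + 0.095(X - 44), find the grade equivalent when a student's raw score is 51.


raw - median = 51 - 44 = 7
slope * diff = 0.095 * 7 = 0.665
GE = 7.6 + 0.665
GE = 8.265

8.265


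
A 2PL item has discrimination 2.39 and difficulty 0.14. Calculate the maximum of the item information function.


For 2PL, max info at theta = b = 0.14
I_max = a^2 / 4 = 2.39^2 / 4
= 5.7121 / 4
I_max = 1.428

1.428


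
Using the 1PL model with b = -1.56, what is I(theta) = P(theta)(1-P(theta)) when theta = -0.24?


P = 1/(1+exp(-(-0.24--1.56))) = 0.7892
I = P*(1-P) = 0.7892 * 0.2108
I = 0.1664

0.1664


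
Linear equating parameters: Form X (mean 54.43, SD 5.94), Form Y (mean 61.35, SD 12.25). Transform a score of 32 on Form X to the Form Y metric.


slope = SD_Y / SD_X = 12.25 / 5.94 ~ 2.0623
intercept = mean_Y - slope * mean_X = 61.35 - (12.25 / 5.94) * 54.43 ~ -50.9004
Y = slope * X + intercept. To avoid rounding drift from the rounded slope/intercept, evaluate the equivalent form Y = mean_Y + SD_Y * (X - mean_X) / SD_X at full precision:
Y = 61.35 + 12.25 * (32 - 54.43) / 5.94
Y = 61.35 - 12.25 * 22.43 / 5.94
Y = 61.35 - 274.7675 / 5.94
Y = 61.35 - 46.2572
Y = 15.0928

15.0928


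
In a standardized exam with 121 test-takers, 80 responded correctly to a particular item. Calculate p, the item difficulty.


Item difficulty p = number correct / total examinees
p = 80 / 121
p = 0.6612

0.6612


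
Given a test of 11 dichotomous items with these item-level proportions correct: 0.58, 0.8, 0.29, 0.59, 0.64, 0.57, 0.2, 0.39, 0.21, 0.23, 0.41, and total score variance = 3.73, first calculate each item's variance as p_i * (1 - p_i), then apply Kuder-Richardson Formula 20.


For each item, compute p_i * q_i:
  Item 1: 0.58 * 0.42 = 0.2436
  Item 2: 0.8 * 0.2 = 0.16
  Item 3: 0.29 * 0.71 = 0.2059
  Item 4: 0.59 * 0.41 = 0.2419
  Item 5: 0.64 * 0.36 = 0.2304
  Item 6: 0.57 * 0.43 = 0.2451
  Item 7: 0.2 * 0.8 = 0.16
  Item 8: 0.39 * 0.61 = 0.2379
  Item 9: 0.21 * 0.79 = 0.1659
  Item 10: 0.23 * 0.77 = 0.1771
  Item 11: 0.41 * 0.59 = 0.2419
Sum(p_i * q_i) = 0.2436 + 0.16 + 0.2059 + 0.2419 + 0.2304 + 0.2451 + 0.16 + 0.2379 + 0.1659 + 0.1771 + 0.2419 = 2.3097
KR-20 = (k/(k-1)) * (1 - Sum(p_i*q_i) / Var_total)
= (11/10) * (1 - 2.3097/3.73)
= 1.1 * 0.3808
KR-20 = 0.4189

0.4189


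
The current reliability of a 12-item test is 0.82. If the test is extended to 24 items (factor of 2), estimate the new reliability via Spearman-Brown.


r_new = (n * rxx) / (1 + (n-1) * rxx)
r_new = (2 * 0.82) / (1 + 1 * 0.82)
r_new = 1.64 / 1.82
r_new = 0.9011

0.9011


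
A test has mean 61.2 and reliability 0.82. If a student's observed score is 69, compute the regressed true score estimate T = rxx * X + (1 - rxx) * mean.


T_est = rxx * X + (1 - rxx) * mean
T_est = 0.82 * 69 + 0.18 * 61.2
T_est = 56.58 + 11.016
T_est = 67.596

67.596


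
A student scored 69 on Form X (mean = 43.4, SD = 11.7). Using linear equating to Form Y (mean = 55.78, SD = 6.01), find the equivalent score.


slope = SD_Y / SD_X = 6.01 / 11.7 ~ 0.5137
intercept = mean_Y - slope * mean_X = 55.78 - (6.01 / 11.7) * 43.4 ~ 33.4865
Y = slope * X + intercept. To avoid rounding drift from the rounded slope/intercept, evaluate the equivalent form Y = mean_Y + SD_Y * (X - mean_X) / SD_X at full precision:
Y = 55.78 + 6.01 * (69 - 43.4) / 11.7
Y = 55.78 + 6.01 * 25.6 / 11.7
Y = 55.78 + 153.856 / 11.7
Y = 55.78 + 13.1501
Y = 68.9301

68.9301


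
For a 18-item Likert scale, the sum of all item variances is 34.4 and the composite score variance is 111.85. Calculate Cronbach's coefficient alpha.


alpha = (k/(k-1)) * (1 - sum(si^2)/s_total^2)
= (18/17) * (1 - 34.4/111.85)
alpha = 0.7332

0.7332


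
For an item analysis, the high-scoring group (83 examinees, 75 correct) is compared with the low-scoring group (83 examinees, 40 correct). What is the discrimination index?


p_upper = 75/83 = 0.9036
p_lower = 40/83 = 0.4819
D = 0.9036 - 0.4819 = 0.4217

0.4217


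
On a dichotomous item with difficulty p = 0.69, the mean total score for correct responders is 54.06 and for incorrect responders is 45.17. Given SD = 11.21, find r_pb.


q = 1 - p = 0.31
rpb = ((M1 - M0) / SD) * sqrt(p * q)
rpb = ((54.06 - 45.17) / 11.21) * sqrt(0.69 * 0.31)
rpb = 0.3668

0.3668


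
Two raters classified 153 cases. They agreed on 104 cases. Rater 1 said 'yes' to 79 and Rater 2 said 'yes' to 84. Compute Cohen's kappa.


P_o = 104/153 = 0.679739
P_e = (79*84 + 74*69) / 23409 = 0.501602
kappa = (P_o - P_e) / (1 - P_e)
kappa = (0.679739 - 0.501602) / (1 - 0.501602)
kappa = 0.3574

0.3574


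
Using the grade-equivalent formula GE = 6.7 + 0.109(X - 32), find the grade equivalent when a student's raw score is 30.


raw - median = 30 - 32 = -2
slope * diff = 0.109 * -2 = -0.218
GE = 6.7 + -0.218
GE = 6.482

6.482


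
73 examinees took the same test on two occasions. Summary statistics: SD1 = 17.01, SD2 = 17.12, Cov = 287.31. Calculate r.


r = cov(X,Y) / (SD_X * SD_Y)
r = 287.31 / (17.01 * 17.12)
r = 287.31 / 291.2112
r = 0.9866

0.9866


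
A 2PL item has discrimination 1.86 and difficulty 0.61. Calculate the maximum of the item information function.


For 2PL, max info at theta = b = 0.61
I_max = a^2 / 4 = 1.86^2 / 4
= 3.4596 / 4
I_max = 0.8649

0.8649


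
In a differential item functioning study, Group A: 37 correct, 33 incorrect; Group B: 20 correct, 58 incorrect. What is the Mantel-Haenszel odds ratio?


Odds_A = 37/33 = 1.1212
Odds_B = 20/58 = 0.3448
OR = Odds_A / Odds_B = 1.1212 / 0.3448
Exactly, OR = (37 * 58) / (33 * 20) = 2146 / 660
OR = 3.2515

3.2515


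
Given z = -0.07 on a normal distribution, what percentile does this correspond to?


CDF(z) = 0.5 * (1 + erf(z/sqrt(2)))
erf(-0.0495) = -0.0558
CDF = 0.4721
Percentile rank = 0.4721 * 100 = 47.21

47.21


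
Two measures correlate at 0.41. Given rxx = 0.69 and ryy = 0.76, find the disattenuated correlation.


r_corrected = rxy / sqrt(rxx * ryy)
= 0.41 / sqrt(0.69 * 0.76)
= 0.41 / sqrt(0.5244)
= 0.41 / 0.724155
r_corrected = 0.5662

0.5662


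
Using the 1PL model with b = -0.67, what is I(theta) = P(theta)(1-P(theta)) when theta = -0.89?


P = 1/(1+exp(-(-0.89--0.67))) = 0.4452
I = P*(1-P) = 0.4452 * 0.5548
I = 0.247

0.247


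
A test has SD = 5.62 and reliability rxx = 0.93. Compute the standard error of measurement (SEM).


SEM = SD * sqrt(1 - rxx)
SEM = 5.62 * sqrt(1 - 0.93)
SEM = 5.62 * sqrt(0.07) = 5.62 * 0.264575
SEM = 1.4869

1.4869


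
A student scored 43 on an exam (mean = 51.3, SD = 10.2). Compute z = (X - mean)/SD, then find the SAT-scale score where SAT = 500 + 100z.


z = (X - mean) / SD = (43 - 51.3) / 10.2
z = -8.3 / 10.2
z = -0.8137
SAT-scale = SAT = 500 + 100z
Carry z at full precision (z = -8.3 / 10.2) into the conversion:
SAT-scale = 500 + 100 * (-8.3 / 10.2) = 500 + -830 / 10.2
SAT-scale = 500 + -81.3725
SAT-scale = 418.6275

418.6275


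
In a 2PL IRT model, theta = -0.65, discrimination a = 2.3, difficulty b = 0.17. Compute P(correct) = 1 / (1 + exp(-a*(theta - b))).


a*(theta - b) = 2.3 * (-0.65 - 0.17) = -1.886
exp(--1.886) = 6.5929
P = 1 / (1 + 6.5929)
P = 0.1317

0.1317


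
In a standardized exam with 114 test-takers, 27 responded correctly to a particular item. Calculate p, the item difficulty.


Item difficulty p = number correct / total examinees
p = 27 / 114
p = 0.2368

0.2368


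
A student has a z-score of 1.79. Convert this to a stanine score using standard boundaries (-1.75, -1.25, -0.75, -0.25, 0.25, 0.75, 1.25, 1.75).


Stanine boundaries: [-1.75, -1.25, -0.75, -0.25, 0.25, 0.75, 1.25, 1.75]
z = 1.79
Check each boundary:
  z >= -1.75 -> could be stanine 2
  z >= -1.25 -> could be stanine 3
  z >= -0.75 -> could be stanine 4
  z >= -0.25 -> could be stanine 5
  z >= 0.25 -> could be stanine 6
  z >= 0.75 -> could be stanine 7
  z >= 1.25 -> could be stanine 8
  z >= 1.75 -> could be stanine 9
Highest qualifying boundary gives stanine = 9

9


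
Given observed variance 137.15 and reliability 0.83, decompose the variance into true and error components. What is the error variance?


var_true = rxx * var_obs = 0.83 * 137.15 = 113.8345
var_error = var_obs - var_true
var_error = 137.15 - 113.8345
var_error = 23.3155

23.3155


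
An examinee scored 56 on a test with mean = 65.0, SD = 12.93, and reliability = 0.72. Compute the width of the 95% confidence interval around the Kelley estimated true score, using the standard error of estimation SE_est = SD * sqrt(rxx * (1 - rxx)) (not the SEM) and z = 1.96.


True score estimate = 0.72*56 + 0.28*65.0 = 58.52
SE_est = SD * sqrt(rxx * (1 - rxx)) = 12.93 * sqrt(0.72 * 0.28) = 12.93 * sqrt(0.2016) = 5.805556
CI = T_est +/- z * SE_est, so width = 2 * z * SE_est = 2 * 1.96 * 5.805556
Width = 22.7578

22.7578


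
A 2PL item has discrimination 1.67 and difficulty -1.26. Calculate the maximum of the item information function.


For 2PL, max info at theta = b = -1.26
I_max = a^2 / 4 = 1.67^2 / 4
= 2.7889 / 4
I_max = 0.6972

0.6972


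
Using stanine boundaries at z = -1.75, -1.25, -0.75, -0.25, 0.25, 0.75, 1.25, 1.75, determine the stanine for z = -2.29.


Stanine boundaries: [-1.75, -1.25, -0.75, -0.25, 0.25, 0.75, 1.25, 1.75]
z = -2.29
Check each boundary:
  z < -1.75
  z < -1.25
  z < -0.75
  z < -0.25
  z < 0.25
  z < 0.75
  z < 1.25
  z < 1.75
Highest qualifying boundary gives stanine = 1

1


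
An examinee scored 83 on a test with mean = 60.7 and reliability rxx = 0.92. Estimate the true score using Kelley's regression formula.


T_est = rxx * X + (1 - rxx) * mean
T_est = 0.92 * 83 + 0.08 * 60.7
T_est = 76.36 + 4.856
T_est = 81.216

81.216


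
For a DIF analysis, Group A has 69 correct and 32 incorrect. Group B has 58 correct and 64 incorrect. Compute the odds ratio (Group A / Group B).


Odds_A = 69/32 = 2.1562
Odds_B = 58/64 = 0.9062
OR = Odds_A / Odds_B = 2.1562 / 0.9062
Exactly, OR = (69 * 64) / (32 * 58) = 4416 / 1856
OR = 2.3793

2.3793


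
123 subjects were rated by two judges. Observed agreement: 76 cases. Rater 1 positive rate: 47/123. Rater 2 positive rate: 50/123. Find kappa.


P_o = 76/123 = 0.617886
P_e = (47*50 + 76*73) / 15129 = 0.522044
kappa = (P_o - P_e) / (1 - P_e)
kappa = (0.617886 - 0.522044) / (1 - 0.522044)
kappa = 0.2005

0.2005


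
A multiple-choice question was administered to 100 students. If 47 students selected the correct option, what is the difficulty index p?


Item difficulty p = number correct / total examinees
p = 47 / 100
p = 0.47

0.47


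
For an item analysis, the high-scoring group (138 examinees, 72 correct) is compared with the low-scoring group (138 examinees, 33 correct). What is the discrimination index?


p_upper = 72/138 = 0.5217
p_lower = 33/138 = 0.2391
D = 0.5217 - 0.2391 = 0.2826

0.2826


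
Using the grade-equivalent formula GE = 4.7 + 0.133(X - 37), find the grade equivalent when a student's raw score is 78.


raw - median = 78 - 37 = 41
slope * diff = 0.133 * 41 = 5.453
GE = 4.7 + 5.453
GE = 10.153

10.153


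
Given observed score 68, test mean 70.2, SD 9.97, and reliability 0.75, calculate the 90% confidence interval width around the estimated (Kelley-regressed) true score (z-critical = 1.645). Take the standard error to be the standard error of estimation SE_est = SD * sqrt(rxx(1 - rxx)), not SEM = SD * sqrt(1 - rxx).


True score estimate = 0.75*68 + 0.25*70.2 = 68.55
SE_est = SD * sqrt(rxx * (1 - rxx)) = 9.97 * sqrt(0.75 * 0.25) = 9.97 * sqrt(0.1875) = 4.317137
CI = T_est +/- z * SE_est, so width = 2 * z * SE_est = 2 * 1.645 * 4.317137
Width = 14.2034

14.2034


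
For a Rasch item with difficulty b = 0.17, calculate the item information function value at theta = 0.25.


P = 1/(1+exp(-(0.25-0.17))) = 0.52
I = P*(1-P) = 0.52 * 0.48
I = 0.2496

0.2496


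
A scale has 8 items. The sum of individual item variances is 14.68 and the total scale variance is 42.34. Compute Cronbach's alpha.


alpha = (k/(k-1)) * (1 - sum(si^2)/s_total^2)
= (8/7) * (1 - 14.68/42.34)
alpha = 0.7466

0.7466


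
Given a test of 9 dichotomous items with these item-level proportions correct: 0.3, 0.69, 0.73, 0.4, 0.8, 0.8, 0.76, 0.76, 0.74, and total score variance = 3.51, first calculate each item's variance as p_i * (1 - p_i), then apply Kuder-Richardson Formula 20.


For each item, compute p_i * q_i:
  Item 1: 0.3 * 0.7 = 0.21
  Item 2: 0.69 * 0.31 = 0.2139
  Item 3: 0.73 * 0.27 = 0.1971
  Item 4: 0.4 * 0.6 = 0.24
  Item 5: 0.8 * 0.2 = 0.16
  Item 6: 0.8 * 0.2 = 0.16
  Item 7: 0.76 * 0.24 = 0.1824
  Item 8: 0.76 * 0.24 = 0.1824
  Item 9: 0.74 * 0.26 = 0.1924
Sum(p_i * q_i) = 0.21 + 0.2139 + 0.1971 + 0.24 + 0.16 + 0.16 + 0.1824 + 0.1824 + 0.1924 = 1.7382
KR-20 = (k/(k-1)) * (1 - Sum(p_i*q_i) / Var_total)
= (9/8) * (1 - 1.7382/3.51)
= 1.125 * 0.5048
KR-20 = 0.5679

0.5679


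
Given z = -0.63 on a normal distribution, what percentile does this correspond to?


CDF(z) = 0.5 * (1 + erf(z/sqrt(2)))
erf(-0.4455) = -0.4713
CDF = 0.2643
Percentile rank = 0.2643 * 100 = 26.43

26.43


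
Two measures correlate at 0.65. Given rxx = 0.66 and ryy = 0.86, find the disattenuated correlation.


r_corrected = rxy / sqrt(rxx * ryy)
= 0.65 / sqrt(0.66 * 0.86)
= 0.65 / sqrt(0.5676)
= 0.65 / 0.753392
r_corrected = 0.8628

0.8628


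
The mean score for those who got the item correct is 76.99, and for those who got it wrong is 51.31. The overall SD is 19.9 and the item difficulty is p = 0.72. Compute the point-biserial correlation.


q = 1 - p = 0.28
rpb = ((M1 - M0) / SD) * sqrt(p * q)
rpb = ((76.99 - 51.31) / 19.9) * sqrt(0.72 * 0.28)
rpb = 0.5794

0.5794


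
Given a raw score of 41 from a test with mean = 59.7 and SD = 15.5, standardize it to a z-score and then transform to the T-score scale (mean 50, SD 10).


z = (X - mean) / SD = (41 - 59.7) / 15.5
z = -18.7 / 15.5
z = -1.2065
T-score = T = 50 + 10z
Carry z at full precision (z = -18.7 / 15.5) into the conversion:
T-score = 50 + 10 * (-18.7 / 15.5) = 50 + -187 / 15.5
T-score = 50 + -12.0645
T-score = 37.9355

37.9355


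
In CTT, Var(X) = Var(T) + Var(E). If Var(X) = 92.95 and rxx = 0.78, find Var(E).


var_true = rxx * var_obs = 0.78 * 92.95 = 72.501
var_error = var_obs - var_true
var_error = 92.95 - 72.501
var_error = 20.449

20.449


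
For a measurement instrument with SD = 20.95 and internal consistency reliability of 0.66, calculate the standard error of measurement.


SEM = SD * sqrt(1 - rxx)
SEM = 20.95 * sqrt(1 - 0.66)
SEM = 20.95 * sqrt(0.34) = 20.95 * 0.583095
SEM = 12.2158

12.2158


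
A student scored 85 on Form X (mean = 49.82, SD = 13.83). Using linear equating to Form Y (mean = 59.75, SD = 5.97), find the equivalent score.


slope = SD_Y / SD_X = 5.97 / 13.83 ~ 0.4317
intercept = mean_Y - slope * mean_X = 59.75 - (5.97 / 13.83) * 49.82 ~ 38.2442
Y = slope * X + intercept. To avoid rounding drift from the rounded slope/intercept, evaluate the equivalent form Y = mean_Y + SD_Y * (X - mean_X) / SD_X at full precision:
Y = 59.75 + 5.97 * (85 - 49.82) / 13.83
Y = 59.75 + 5.97 * 35.18 / 13.83
Y = 59.75 + 210.0246 / 13.83
Y = 59.75 + 15.1862
Y = 74.9362

74.9362


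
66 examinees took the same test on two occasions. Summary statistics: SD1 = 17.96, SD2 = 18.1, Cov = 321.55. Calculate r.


r = cov(X,Y) / (SD_X * SD_Y)
r = 321.55 / (17.96 * 18.1)
r = 321.55 / 325.076
r = 0.9892

0.9892


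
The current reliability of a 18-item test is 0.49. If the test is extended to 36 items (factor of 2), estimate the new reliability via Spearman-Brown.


r_new = (n * rxx) / (1 + (n-1) * rxx)
r_new = (2 * 0.49) / (1 + 1 * 0.49)
r_new = 0.98 / 1.49
r_new = 0.6577

0.6577


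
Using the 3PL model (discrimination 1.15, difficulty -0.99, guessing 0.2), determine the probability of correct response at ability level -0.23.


logit = 1.15*(-0.23 - -0.99) = 0.874
P* = 1/(1 + exp(-0.874)) = 0.7056
P = 0.2 + (1 - 0.2) * 0.7056
P = 0.7645

0.7645


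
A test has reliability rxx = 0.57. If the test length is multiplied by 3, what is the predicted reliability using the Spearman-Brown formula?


r_new = (n * rxx) / (1 + (n-1) * rxx)
r_new = (3 * 0.57) / (1 + 2 * 0.57)
r_new = 1.71 / 2.14
r_new = 0.7991

0.7991


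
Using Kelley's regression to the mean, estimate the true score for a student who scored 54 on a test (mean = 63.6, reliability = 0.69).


T_est = rxx * X + (1 - rxx) * mean
T_est = 0.69 * 54 + 0.31 * 63.6
T_est = 37.26 + 19.716
T_est = 56.976

56.976


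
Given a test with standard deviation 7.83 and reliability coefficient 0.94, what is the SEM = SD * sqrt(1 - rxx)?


SEM = SD * sqrt(1 - rxx)
SEM = 7.83 * sqrt(1 - 0.94)
SEM = 7.83 * sqrt(0.06) = 7.83 * 0.244949
SEM = 1.918

1.918


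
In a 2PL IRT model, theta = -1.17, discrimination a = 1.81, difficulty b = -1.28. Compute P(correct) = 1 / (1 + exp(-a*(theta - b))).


a*(theta - b) = 1.81 * (-1.17 - -1.28) = 0.1991
exp(-0.1991) = 0.8195
P = 1 / (1 + 0.8195)
P = 0.5496

0.5496


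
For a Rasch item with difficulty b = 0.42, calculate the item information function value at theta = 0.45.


P = 1/(1+exp(-(0.45-0.42))) = 0.5075
I = P*(1-P) = 0.5075 * 0.4925
I = 0.2499

0.2499


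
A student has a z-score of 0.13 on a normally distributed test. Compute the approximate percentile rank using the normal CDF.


CDF(z) = 0.5 * (1 + erf(z/sqrt(2)))
erf(0.0919) = 0.1034
CDF = 0.5517
Percentile rank = 0.5517 * 100 = 55.17

55.17


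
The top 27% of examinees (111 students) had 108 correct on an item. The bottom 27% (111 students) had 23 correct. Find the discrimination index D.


p_upper = 108/111 = 0.973
p_lower = 23/111 = 0.2072
D = 0.973 - 0.2072 = 0.7658

0.7658


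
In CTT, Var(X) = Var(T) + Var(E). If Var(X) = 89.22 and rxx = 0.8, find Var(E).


var_true = rxx * var_obs = 0.8 * 89.22 = 71.376
var_error = var_obs - var_true
var_error = 89.22 - 71.376
var_error = 17.844

17.844


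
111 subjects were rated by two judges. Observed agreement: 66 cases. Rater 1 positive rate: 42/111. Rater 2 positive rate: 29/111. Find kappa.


P_o = 66/111 = 0.594595
P_e = (42*29 + 69*82) / 12321 = 0.558072
kappa = (P_o - P_e) / (1 - P_e)
kappa = (0.594595 - 0.558072) / (1 - 0.558072)
kappa = 0.0826

0.0826


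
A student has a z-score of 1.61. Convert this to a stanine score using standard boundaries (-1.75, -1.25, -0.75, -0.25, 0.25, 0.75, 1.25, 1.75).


Stanine boundaries: [-1.75, -1.25, -0.75, -0.25, 0.25, 0.75, 1.25, 1.75]
z = 1.61
Check each boundary:
  z >= -1.75 -> could be stanine 2
  z >= -1.25 -> could be stanine 3
  z >= -0.75 -> could be stanine 4
  z >= -0.25 -> could be stanine 5
  z >= 0.25 -> could be stanine 6
  z >= 0.75 -> could be stanine 7
  z >= 1.25 -> could be stanine 8
  z < 1.75
Highest qualifying boundary gives stanine = 8

8


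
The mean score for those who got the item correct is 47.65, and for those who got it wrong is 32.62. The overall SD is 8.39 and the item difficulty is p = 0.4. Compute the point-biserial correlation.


q = 1 - p = 0.6
rpb = ((M1 - M0) / SD) * sqrt(p * q)
rpb = ((47.65 - 32.62) / 8.39) * sqrt(0.4 * 0.6)
rpb = 0.8776

0.8776


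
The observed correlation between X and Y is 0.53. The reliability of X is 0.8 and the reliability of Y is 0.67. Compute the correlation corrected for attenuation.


r_corrected = rxy / sqrt(rxx * ryy)
= 0.53 / sqrt(0.8 * 0.67)
= 0.53 / sqrt(0.536)
= 0.53 / 0.73212
r_corrected = 0.7239

0.7239


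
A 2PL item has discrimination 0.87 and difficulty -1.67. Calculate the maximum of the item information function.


For 2PL, max info at theta = b = -1.67
I_max = a^2 / 4 = 0.87^2 / 4
= 0.7569 / 4
I_max = 0.1892

0.1892


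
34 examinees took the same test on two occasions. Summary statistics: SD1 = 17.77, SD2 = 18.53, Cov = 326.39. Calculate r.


r = cov(X,Y) / (SD_X * SD_Y)
r = 326.39 / (17.77 * 18.53)
r = 326.39 / 329.2781
r = 0.9912

0.9912


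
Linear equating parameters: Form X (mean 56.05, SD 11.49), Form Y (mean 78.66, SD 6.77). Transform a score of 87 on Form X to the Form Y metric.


slope = SD_Y / SD_X = 6.77 / 11.49 ~ 0.5892
intercept = mean_Y - slope * mean_X = 78.66 - (6.77 / 11.49) * 56.05 ~ 45.6349
Y = slope * X + intercept. To avoid rounding drift from the rounded slope/intercept, evaluate the equivalent form Y = mean_Y + SD_Y * (X - mean_X) / SD_X at full precision:
Y = 78.66 + 6.77 * (87 - 56.05) / 11.49
Y = 78.66 + 6.77 * 30.95 / 11.49
Y = 78.66 + 209.5315 / 11.49
Y = 78.66 + 18.236
Y = 96.896

96.896


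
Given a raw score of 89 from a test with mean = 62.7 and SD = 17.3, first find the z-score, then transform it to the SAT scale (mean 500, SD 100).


z = (X - mean) / SD = (89 - 62.7) / 17.3
z = 26.3 / 17.3
z = 1.5202
SAT-scale = SAT = 500 + 100z
Carry z at full precision (z = 26.3 / 17.3) into the conversion:
SAT-scale = 500 + 100 * (26.3 / 17.3) = 500 + 2630 / 17.3
SAT-scale = 500 + 152.0231
SAT-scale = 652.0231

652.0231


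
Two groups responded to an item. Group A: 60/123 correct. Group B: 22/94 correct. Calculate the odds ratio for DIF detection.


Odds_A = 60/63 = 0.9524
Odds_B = 22/72 = 0.3056
OR = Odds_A / Odds_B = 0.9524 / 0.3056
Exactly, OR = (60 * 72) / (63 * 22) = 4320 / 1386
OR = 3.1169

3.1169


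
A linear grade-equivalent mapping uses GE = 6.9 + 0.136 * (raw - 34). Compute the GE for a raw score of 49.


raw - median = 49 - 34 = 15
slope * diff = 0.136 * 15 = 2.04
GE = 6.9 + 2.04
GE = 8.94

8.94


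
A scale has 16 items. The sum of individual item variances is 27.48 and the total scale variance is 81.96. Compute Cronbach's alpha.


alpha = (k/(k-1)) * (1 - sum(si^2)/s_total^2)
= (16/15) * (1 - 27.48/81.96)
alpha = 0.709

0.709


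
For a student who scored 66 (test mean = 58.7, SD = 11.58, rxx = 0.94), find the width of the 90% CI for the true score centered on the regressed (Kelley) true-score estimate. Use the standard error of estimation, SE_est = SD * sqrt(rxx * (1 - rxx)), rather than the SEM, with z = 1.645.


True score estimate = 0.94*66 + 0.06*58.7 = 65.562
SE_est = SD * sqrt(rxx * (1 - rxx)) = 11.58 * sqrt(0.94 * 0.06) = 11.58 * sqrt(0.0564) = 2.750098
CI = T_est +/- z * SE_est, so width = 2 * z * SE_est = 2 * 1.645 * 2.750098
Width = 9.0478

9.0478


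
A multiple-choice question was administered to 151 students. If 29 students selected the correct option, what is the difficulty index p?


Item difficulty p = number correct / total examinees
p = 29 / 151
p = 0.1921

0.1921


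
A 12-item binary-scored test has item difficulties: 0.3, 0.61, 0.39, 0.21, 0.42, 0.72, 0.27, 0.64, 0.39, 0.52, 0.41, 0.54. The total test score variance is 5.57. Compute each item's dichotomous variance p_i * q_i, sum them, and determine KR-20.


For each item, compute p_i * q_i:
  Item 1: 0.3 * 0.7 = 0.21
  Item 2: 0.61 * 0.39 = 0.2379
  Item 3: 0.39 * 0.61 = 0.2379
  Item 4: 0.21 * 0.79 = 0.1659
  Item 5: 0.42 * 0.58 = 0.2436
  Item 6: 0.72 * 0.28 = 0.2016
  Item 7: 0.27 * 0.73 = 0.1971
  Item 8: 0.64 * 0.36 = 0.2304
  Item 9: 0.39 * 0.61 = 0.2379
  Item 10: 0.52 * 0.48 = 0.2496
  Item 11: 0.41 * 0.59 = 0.2419
  Item 12: 0.54 * 0.46 = 0.2484
Sum(p_i * q_i) = 0.21 + 0.2379 + 0.2379 + 0.1659 + 0.2436 + 0.2016 + 0.1971 + 0.2304 + 0.2379 + 0.2496 + 0.2419 + 0.2484 = 2.7022
KR-20 = (k/(k-1)) * (1 - Sum(p_i*q_i) / Var_total)
= (12/11) * (1 - 2.7022/5.57)
= 1.0909 * 0.5149
KR-20 = 0.5617

0.5617


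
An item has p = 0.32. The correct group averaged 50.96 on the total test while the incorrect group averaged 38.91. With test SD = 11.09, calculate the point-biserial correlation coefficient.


q = 1 - p = 0.68
rpb = ((M1 - M0) / SD) * sqrt(p * q)
rpb = ((50.96 - 38.91) / 11.09) * sqrt(0.32 * 0.68)
rpb = 0.5069

0.5069


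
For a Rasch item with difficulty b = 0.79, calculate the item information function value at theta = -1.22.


P = 1/(1+exp(-(-1.22-0.79))) = 0.1182
I = P*(1-P) = 0.1182 * 0.8818
I = 0.1042

0.1042


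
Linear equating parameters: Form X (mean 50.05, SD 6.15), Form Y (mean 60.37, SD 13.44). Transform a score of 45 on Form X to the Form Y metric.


slope = SD_Y / SD_X = 13.44 / 6.15 ~ 2.1854
intercept = mean_Y - slope * mean_X = 60.37 - (13.44 / 6.15) * 50.05 ~ -49.0076
Y = slope * X + intercept. To avoid rounding drift from the rounded slope/intercept, evaluate the equivalent form Y = mean_Y + SD_Y * (X - mean_X) / SD_X at full precision:
Y = 60.37 + 13.44 * (45 - 50.05) / 6.15
Y = 60.37 - 13.44 * 5.05 / 6.15
Y = 60.37 - 67.872 / 6.15
Y = 60.37 - 11.0361
Y = 49.3339

49.3339


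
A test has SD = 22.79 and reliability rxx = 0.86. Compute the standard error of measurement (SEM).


SEM = SD * sqrt(1 - rxx)
SEM = 22.79 * sqrt(1 - 0.86)
SEM = 22.79 * sqrt(0.14) = 22.79 * 0.374166
SEM = 8.5272

8.5272


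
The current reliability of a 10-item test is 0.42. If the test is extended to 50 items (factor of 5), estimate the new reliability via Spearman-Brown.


r_new = (n * rxx) / (1 + (n-1) * rxx)
r_new = (5 * 0.42) / (1 + 4 * 0.42)
r_new = 2.1 / 2.68
r_new = 0.7836

0.7836


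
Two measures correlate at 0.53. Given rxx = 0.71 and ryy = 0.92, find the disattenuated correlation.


r_corrected = rxy / sqrt(rxx * ryy)
= 0.53 / sqrt(0.71 * 0.92)
= 0.53 / sqrt(0.6532)
= 0.53 / 0.808208
r_corrected = 0.6558

0.6558


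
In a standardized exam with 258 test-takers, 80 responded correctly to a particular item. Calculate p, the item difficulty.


Item difficulty p = number correct / total examinees
p = 80 / 258
p = 0.3101

0.3101


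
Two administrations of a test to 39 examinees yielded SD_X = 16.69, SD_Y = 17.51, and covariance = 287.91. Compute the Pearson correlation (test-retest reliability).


r = cov(X,Y) / (SD_X * SD_Y)
r = 287.91 / (16.69 * 17.51)
r = 287.91 / 292.2419
r = 0.9852

0.9852


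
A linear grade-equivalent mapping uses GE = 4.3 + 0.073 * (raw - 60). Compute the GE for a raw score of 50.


raw - median = 50 - 60 = -10
slope * diff = 0.073 * -10 = -0.73
GE = 4.3 + -0.73
GE = 3.57

3.57


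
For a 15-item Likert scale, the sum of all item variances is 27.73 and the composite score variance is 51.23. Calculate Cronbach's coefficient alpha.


alpha = (k/(k-1)) * (1 - sum(si^2)/s_total^2)
= (15/14) * (1 - 27.73/51.23)
alpha = 0.4915

0.4915


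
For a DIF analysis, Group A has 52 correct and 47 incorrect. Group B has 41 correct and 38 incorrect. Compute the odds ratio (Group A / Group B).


Odds_A = 52/47 = 1.1064
Odds_B = 41/38 = 1.0789
OR = Odds_A / Odds_B = 1.1064 / 1.0789
Exactly, OR = (52 * 38) / (47 * 41) = 1976 / 1927
OR = 1.0254

1.0254


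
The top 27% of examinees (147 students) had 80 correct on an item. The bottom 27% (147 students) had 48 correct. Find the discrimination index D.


p_upper = 80/147 = 0.5442
p_lower = 48/147 = 0.3265
D = 0.5442 - 0.3265 = 0.2177

0.2177


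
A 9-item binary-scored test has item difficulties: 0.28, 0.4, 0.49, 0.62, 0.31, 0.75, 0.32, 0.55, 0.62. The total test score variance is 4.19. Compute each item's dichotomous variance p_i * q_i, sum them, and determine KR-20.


For each item, compute p_i * q_i:
  Item 1: 0.28 * 0.72 = 0.2016
  Item 2: 0.4 * 0.6 = 0.24
  Item 3: 0.49 * 0.51 = 0.2499
  Item 4: 0.62 * 0.38 = 0.2356
  Item 5: 0.31 * 0.69 = 0.2139
  Item 6: 0.75 * 0.25 = 0.1875
  Item 7: 0.32 * 0.68 = 0.2176
  Item 8: 0.55 * 0.45 = 0.2475
  Item 9: 0.62 * 0.38 = 0.2356
Sum(p_i * q_i) = 0.2016 + 0.24 + 0.2499 + 0.2356 + 0.2139 + 0.1875 + 0.2176 + 0.2475 + 0.2356 = 2.0292
KR-20 = (k/(k-1)) * (1 - Sum(p_i*q_i) / Var_total)
= (9/8) * (1 - 2.0292/4.19)
= 1.125 * 0.5157
KR-20 = 0.5802

0.5802


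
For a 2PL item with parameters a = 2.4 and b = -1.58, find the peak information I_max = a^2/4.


For 2PL, max info at theta = b = -1.58
I_max = a^2 / 4 = 2.4^2 / 4
= 5.76 / 4
I_max = 1.44

1.44


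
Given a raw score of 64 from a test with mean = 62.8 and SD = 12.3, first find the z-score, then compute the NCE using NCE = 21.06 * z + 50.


z = (X - mean) / SD = (64 - 62.8) / 12.3
z = 1.2 / 12.3
z = 0.0976
NCE = NCE = 21.06z + 50
Carry z at full precision (z = 1.2 / 12.3) into the conversion:
NCE = 21.06 * (1.2 / 12.3) + 50 = 25.272 / 12.3 + 50
NCE = 2.0546 + 50
NCE = 52.0546

52.0546


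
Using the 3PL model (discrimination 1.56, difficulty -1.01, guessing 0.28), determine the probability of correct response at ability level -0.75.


logit = 1.56*(-0.75 - -1.01) = 0.4056
P* = 1/(1 + exp(-0.4056)) = 0.6
P = 0.28 + (1 - 0.28) * 0.6
P = 0.712

0.712


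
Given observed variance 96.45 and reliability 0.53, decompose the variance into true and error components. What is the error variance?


var_true = rxx * var_obs = 0.53 * 96.45 = 51.1185
var_error = var_obs - var_true
var_error = 96.45 - 51.1185
var_error = 45.3315

45.3315


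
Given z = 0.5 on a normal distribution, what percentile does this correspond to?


CDF(z) = 0.5 * (1 + erf(z/sqrt(2)))
erf(0.3536) = 0.3829
CDF = 0.6915
Percentile rank = 0.6915 * 100 = 69.15

69.15


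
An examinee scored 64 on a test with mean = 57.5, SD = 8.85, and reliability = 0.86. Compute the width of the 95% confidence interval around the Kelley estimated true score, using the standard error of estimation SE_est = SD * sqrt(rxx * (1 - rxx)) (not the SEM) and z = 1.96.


True score estimate = 0.86*64 + 0.14*57.5 = 63.09
SE_est = SD * sqrt(rxx * (1 - rxx)) = 8.85 * sqrt(0.86 * 0.14) = 8.85 * sqrt(0.1204) = 3.070835
CI = T_est +/- z * SE_est, so width = 2 * z * SE_est = 2 * 1.96 * 3.070835
Width = 12.0377

12.0377


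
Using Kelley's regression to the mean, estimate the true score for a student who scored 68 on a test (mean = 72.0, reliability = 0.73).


T_est = rxx * X + (1 - rxx) * mean
T_est = 0.73 * 68 + 0.27 * 72.0
T_est = 49.64 + 19.44
T_est = 69.08

69.08


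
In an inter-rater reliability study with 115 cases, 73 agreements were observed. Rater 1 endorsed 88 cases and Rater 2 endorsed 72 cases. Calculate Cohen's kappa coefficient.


P_o = 73/115 = 0.634783
P_e = (88*72 + 27*43) / 13225 = 0.566881
kappa = (P_o - P_e) / (1 - P_e)
kappa = (0.634783 - 0.566881) / (1 - 0.566881)
kappa = 0.1568

0.1568


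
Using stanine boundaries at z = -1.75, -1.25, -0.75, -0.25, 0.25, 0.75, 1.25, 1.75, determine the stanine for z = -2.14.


Stanine boundaries: [-1.75, -1.25, -0.75, -0.25, 0.25, 0.75, 1.25, 1.75]
z = -2.14
Check each boundary:
  z < -1.75
  z < -1.25
  z < -0.75
  z < -0.25
  z < 0.25
  z < 0.75
  z < 1.25
  z < 1.75
Highest qualifying boundary gives stanine = 1

1


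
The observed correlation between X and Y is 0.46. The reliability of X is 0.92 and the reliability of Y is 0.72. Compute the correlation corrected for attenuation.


r_corrected = rxy / sqrt(rxx * ryy)
= 0.46 / sqrt(0.92 * 0.72)
= 0.46 / sqrt(0.6624)
= 0.46 / 0.81388
r_corrected = 0.5652

0.5652


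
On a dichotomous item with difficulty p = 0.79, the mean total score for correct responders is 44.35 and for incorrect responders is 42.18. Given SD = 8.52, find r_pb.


q = 1 - p = 0.21
rpb = ((M1 - M0) / SD) * sqrt(p * q)
rpb = ((44.35 - 42.18) / 8.52) * sqrt(0.79 * 0.21)
rpb = 0.1037

0.1037


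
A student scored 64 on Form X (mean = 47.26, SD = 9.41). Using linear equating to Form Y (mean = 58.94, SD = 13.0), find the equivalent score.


slope = SD_Y / SD_X = 13.0 / 9.41 ~ 1.3815
intercept = mean_Y - slope * mean_X = 58.94 - (13.0 / 9.41) * 47.26 ~ -6.3501
Y = slope * X + intercept. To avoid rounding drift from the rounded slope/intercept, evaluate the equivalent form Y = mean_Y + SD_Y * (X - mean_X) / SD_X at full precision:
Y = 58.94 + 13.0 * (64 - 47.26) / 9.41
Y = 58.94 + 13.0 * 16.74 / 9.41
Y = 58.94 + 217.62 / 9.41
Y = 58.94 + 23.1265
Y = 82.0665

82.0665
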